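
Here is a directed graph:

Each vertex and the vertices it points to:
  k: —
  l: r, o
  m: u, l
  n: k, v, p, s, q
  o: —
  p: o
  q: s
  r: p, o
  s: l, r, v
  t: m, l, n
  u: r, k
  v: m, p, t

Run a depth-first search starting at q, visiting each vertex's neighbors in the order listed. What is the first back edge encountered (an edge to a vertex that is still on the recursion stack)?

n->v

DFS from q (visiting each vertex's neighbors in the order listed); mark gray on enter, black on exit:
q gray
  s gray
    l gray
      r gray
        p gray
          o gray
          o black
        p black
        r→o: o black — skip
      r black
      l→o: o black — skip
    l black
    s→r: r black — skip
    v gray
      m gray
        u gray
          u→r: r black — skip
          k gray
          k black
        u black
        m→l: l black — skip
      m black
      v→p: p black — skip
      t gray
        t→m: m black — skip
        t→l: l black — skip
        n gray
          n→k: k black — skip
          n→v: v is gray → back edge
First back edge: n → v.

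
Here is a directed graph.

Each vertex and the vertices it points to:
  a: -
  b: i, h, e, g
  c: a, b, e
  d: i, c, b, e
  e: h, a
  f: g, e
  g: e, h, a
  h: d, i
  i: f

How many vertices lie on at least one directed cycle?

8

A vertex is on a directed cycle iff it belongs to a strongly connected component of size ≥ 2 (or has a self-loop).
The vertices on cycles are {b, c, d, e, f, g, h, i} — 8 in total.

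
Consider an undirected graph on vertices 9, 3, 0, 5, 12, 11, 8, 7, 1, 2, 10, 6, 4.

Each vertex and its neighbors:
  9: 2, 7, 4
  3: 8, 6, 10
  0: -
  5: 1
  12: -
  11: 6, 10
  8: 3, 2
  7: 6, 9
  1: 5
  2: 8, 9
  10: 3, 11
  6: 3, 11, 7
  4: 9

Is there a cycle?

DFS, tracking each vertex's parent; an edge to a visited non-parent vertex closes a cycle.
Start from 10:
visit 10 (parent –)
  visit 3 (parent 10)
    visit 8 (parent 3)
      8–3: parent, skip
      visit 2 (parent 8)
        2–8: parent, skip
        visit 9 (parent 2)
          9–2: parent, skip
          visit 7 (parent 9)
            visit 6 (parent 7)
              6–3: 3 visited and ≠ parent → cycle
Cycle: 3 – 8 – 2 – 9 – 7 – 6 – 3.

Yes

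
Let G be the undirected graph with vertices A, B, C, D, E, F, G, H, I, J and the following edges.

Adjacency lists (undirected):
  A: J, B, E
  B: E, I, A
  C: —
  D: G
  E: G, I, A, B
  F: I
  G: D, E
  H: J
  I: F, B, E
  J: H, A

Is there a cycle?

Yes

DFS, tracking each vertex's parent; an edge to a visited non-parent vertex closes a cycle.
Start from G:
visit G (parent –)
  visit D (parent G)
    D–G: parent, skip
  visit E (parent G)
    E–G: parent, skip
    visit I (parent E)
      visit F (parent I)
        F–I: parent, skip
      visit B (parent I)
        B–E: E visited and ≠ parent → cycle
Cycle: E – I – B – E.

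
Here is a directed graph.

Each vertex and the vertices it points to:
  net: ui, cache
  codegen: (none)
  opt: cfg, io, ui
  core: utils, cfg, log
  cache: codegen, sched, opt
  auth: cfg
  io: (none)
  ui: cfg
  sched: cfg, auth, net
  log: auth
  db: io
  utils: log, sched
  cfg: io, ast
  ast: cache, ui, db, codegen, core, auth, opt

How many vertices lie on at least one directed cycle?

11

A vertex is on a directed cycle iff it belongs to a strongly connected component of size ≥ 2 (or has a self-loop).
The vertices on cycles are {ui, ast, cfg, log, net, opt, auth, core, cache, sched, utils} — 11 in total.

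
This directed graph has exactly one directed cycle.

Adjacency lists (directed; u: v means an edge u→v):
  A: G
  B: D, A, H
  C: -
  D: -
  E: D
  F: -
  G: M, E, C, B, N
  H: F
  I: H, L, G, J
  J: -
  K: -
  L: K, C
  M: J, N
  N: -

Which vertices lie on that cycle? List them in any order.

DFS with gray/black marking from G:
G gray
  M gray
    J gray
    J black
    N gray
    N black
  M black
  E gray
    D gray
    D black
  E black
  C gray
  C black
  B gray
    B→D: D black — skip
    A gray
      A→G: G is gray → back edge
Back edge closes the cycle G → B → A → G; its vertices are {A, B, G}.

A, B, G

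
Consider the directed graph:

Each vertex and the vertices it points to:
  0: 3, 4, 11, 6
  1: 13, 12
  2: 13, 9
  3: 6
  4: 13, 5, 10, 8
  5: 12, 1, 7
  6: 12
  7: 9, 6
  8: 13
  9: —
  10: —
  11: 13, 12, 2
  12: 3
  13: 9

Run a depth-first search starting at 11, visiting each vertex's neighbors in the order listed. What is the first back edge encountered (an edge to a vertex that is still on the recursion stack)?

6->12

DFS from 11 (visiting each vertex's neighbors in the order listed); mark gray on enter, black on exit:
11 gray
  13 gray
    9 gray
    9 black
  13 black
  12 gray
    3 gray
      6 gray
        6→12: 12 is gray → back edge
First back edge: 6 → 12.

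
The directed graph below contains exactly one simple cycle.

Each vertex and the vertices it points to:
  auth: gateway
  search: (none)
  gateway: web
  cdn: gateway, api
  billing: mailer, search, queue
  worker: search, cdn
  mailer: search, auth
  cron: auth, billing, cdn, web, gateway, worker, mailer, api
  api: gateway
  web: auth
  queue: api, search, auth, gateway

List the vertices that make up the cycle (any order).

web, auth, gateway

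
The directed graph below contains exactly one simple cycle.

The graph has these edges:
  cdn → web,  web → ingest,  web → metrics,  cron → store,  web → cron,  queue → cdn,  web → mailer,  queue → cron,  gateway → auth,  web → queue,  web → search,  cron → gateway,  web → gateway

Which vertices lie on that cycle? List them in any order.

cdn, web, queue

DFS with gray/black marking from web:
web gray
  cron gray
    store gray
    store black
    gateway gray
      auth gray
      auth black
    gateway black
  cron black
  queue gray
    queue→cron: cron black — skip
    cdn gray
      cdn→web: web is gray → back edge
Back edge closes the cycle web → queue → cdn → web; its vertices are {cdn, web, queue}.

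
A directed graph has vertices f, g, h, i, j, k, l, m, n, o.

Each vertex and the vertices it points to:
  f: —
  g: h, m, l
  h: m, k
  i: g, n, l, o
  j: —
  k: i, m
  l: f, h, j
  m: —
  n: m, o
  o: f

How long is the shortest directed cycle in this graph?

For each vertex v, BFS finds the shortest path from v back to v.
The shortest such closed walk is i → l → h → k → i, length 4.

4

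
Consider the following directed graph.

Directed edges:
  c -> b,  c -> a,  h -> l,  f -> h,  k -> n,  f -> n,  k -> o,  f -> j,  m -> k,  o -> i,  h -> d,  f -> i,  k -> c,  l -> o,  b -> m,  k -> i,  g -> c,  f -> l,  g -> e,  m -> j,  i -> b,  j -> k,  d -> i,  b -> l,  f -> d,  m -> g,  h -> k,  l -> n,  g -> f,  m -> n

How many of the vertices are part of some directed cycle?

12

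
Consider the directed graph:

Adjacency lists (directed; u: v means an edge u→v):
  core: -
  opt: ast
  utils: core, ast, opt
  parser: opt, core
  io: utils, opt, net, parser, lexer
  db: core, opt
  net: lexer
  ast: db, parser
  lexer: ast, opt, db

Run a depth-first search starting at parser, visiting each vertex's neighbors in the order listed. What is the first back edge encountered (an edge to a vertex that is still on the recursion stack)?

db->opt

DFS from parser (visiting each vertex's neighbors in the order listed); mark gray on enter, black on exit:
parser gray
  opt gray
    ast gray
      db gray
        core gray
        core black
        db→opt: opt is gray → back edge
First back edge: db → opt.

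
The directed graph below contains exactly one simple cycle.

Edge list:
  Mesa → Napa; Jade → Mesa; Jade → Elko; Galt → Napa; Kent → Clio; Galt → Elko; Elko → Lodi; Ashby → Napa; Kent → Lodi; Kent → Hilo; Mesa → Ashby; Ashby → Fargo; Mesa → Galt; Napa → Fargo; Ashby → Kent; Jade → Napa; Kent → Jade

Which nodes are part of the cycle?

Jade, Kent, Mesa, Ashby

DFS with gray/black marking from Kent:
Kent gray
  Lodi gray
  Lodi black
  Clio gray
  Clio black
  Jade gray
    Elko gray
      Elko→Lodi: Lodi black — skip
    Elko black
    Napa gray
      Fargo gray
      Fargo black
    Napa black
    Mesa gray
      Galt gray
        Galt→Napa: Napa black — skip
        Galt→Elko: Elko black — skip
      Galt black
      Mesa→Napa: Napa black — skip
      Ashby gray
        Ashby→Kent: Kent is gray → back edge
Back edge closes the cycle Kent → Jade → Mesa → Ashby → Kent; its vertices are {Jade, Kent, Mesa, Ashby}.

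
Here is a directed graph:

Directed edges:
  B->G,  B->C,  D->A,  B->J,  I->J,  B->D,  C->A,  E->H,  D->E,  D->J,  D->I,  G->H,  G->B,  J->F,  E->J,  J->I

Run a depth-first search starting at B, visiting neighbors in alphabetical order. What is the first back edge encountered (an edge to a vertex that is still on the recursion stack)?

DFS from B (visiting neighbors in alphabetical order); mark gray on enter, black on exit:
B gray
  C gray
    A gray
    A black
  C black
  D gray
    D→A: A black — skip
    E gray
      H gray
      H black
      J gray
        F gray
        F black
        I gray
          I→J: J is gray → back edge
First back edge: I → J.

I->J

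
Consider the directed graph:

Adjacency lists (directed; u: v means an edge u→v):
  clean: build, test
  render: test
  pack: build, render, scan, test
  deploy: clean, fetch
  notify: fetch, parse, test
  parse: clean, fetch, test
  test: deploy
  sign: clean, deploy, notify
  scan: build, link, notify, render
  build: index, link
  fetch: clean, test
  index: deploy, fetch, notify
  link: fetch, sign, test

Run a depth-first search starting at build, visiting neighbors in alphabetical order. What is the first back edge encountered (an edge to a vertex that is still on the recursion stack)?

DFS from build (visiting neighbors in alphabetical order); mark gray on enter, black on exit:
build gray
  index gray
    deploy gray
      clean gray
        clean→build: build is gray → back edge
First back edge: clean → build.

clean->build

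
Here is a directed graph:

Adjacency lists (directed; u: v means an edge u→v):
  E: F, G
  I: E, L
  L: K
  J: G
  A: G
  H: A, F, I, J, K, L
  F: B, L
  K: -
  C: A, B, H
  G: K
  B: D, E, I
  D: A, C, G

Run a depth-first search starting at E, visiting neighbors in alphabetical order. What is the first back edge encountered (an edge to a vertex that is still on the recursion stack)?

C→B

DFS from E (visiting neighbors in alphabetical order); mark gray on enter, black on exit:
E gray
  F gray
    B gray
      D gray
        A gray
          G gray
            K gray
            K black
          G black
        A black
        C gray
          C→A: A black — skip
          C→B: B is gray → back edge
First back edge: C → B.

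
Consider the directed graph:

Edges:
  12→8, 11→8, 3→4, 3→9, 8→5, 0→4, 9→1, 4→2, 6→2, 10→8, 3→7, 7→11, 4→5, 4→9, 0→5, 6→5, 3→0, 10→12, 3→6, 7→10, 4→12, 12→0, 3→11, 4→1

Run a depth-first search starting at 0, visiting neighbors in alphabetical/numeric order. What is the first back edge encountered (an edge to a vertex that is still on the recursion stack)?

12->0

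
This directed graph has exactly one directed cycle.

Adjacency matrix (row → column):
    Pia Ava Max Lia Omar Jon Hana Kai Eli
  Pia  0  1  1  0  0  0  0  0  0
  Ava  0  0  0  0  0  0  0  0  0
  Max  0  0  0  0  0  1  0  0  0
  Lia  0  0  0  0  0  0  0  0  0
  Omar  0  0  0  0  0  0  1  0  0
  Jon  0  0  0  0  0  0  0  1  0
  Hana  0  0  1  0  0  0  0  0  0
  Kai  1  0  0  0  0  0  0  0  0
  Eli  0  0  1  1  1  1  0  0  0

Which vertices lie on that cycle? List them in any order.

Jon, Kai, Max, Pia

DFS with gray/black marking from Jon:
Jon gray
  Kai gray
    Pia gray
      Ava gray
      Ava black
      Max gray
        Max→Jon: Jon is gray → back edge
Back edge closes the cycle Jon → Kai → Pia → Max → Jon; its vertices are {Jon, Kai, Max, Pia}.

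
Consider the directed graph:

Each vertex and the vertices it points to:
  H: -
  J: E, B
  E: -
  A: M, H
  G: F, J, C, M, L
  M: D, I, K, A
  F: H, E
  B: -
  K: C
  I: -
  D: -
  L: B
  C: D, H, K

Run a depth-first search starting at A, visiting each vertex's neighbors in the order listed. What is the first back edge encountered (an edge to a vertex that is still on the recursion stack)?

DFS from A (visiting each vertex's neighbors in the order listed); mark gray on enter, black on exit:
A gray
  M gray
    D gray
    D black
    I gray
    I black
    K gray
      C gray
        C→D: D black — skip
        H gray
        H black
        C→K: K is gray → back edge
First back edge: C → K.

C->K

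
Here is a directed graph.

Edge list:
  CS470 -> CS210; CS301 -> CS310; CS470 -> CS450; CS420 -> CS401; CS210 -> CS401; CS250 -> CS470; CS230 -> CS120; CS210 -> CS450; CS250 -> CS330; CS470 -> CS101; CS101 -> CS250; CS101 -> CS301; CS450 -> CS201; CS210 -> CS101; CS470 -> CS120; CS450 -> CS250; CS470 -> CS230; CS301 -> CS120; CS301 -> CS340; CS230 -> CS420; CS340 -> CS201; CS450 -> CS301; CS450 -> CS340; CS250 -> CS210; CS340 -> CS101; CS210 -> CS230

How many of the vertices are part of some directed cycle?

A vertex is on a directed cycle iff it belongs to a strongly connected component of size ≥ 2 (or has a self-loop).
The vertices on cycles are {CS101, CS210, CS250, CS301, CS340, CS450, CS470} — 7 in total.

7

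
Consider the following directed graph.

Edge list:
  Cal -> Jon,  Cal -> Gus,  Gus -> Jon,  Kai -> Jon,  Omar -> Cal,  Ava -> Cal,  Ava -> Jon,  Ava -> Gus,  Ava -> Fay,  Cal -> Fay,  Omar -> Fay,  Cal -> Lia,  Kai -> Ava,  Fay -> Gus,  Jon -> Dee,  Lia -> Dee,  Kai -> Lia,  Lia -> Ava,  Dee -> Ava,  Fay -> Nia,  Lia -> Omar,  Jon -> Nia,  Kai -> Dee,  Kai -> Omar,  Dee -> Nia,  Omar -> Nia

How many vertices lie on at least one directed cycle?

8

A vertex is on a directed cycle iff it belongs to a strongly connected component of size ≥ 2 (or has a self-loop).
The vertices on cycles are {Ava, Cal, Dee, Fay, Gus, Jon, Lia, Omar} — 8 in total.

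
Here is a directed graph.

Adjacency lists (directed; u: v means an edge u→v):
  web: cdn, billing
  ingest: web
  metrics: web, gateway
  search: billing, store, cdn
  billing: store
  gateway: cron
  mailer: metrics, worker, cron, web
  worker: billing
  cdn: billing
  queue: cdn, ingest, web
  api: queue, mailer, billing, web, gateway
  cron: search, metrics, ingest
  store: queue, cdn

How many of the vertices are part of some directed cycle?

A vertex is on a directed cycle iff it belongs to a strongly connected component of size ≥ 2 (or has a self-loop).
The vertices on cycles are {cdn, web, cron, queue, store, ingest, billing, gateway, metrics} — 9 in total.

9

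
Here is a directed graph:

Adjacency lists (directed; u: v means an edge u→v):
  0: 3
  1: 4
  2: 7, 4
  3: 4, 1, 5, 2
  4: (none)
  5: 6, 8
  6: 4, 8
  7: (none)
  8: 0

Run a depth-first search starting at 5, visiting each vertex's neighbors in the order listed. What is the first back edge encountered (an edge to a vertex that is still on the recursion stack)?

3->5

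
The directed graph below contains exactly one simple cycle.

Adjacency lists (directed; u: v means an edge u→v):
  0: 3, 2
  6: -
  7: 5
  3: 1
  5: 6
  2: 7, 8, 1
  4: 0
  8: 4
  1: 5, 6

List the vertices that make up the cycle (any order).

0, 2, 4, 8

DFS with gray/black marking from 4:
4 gray
  0 gray
    3 gray
      1 gray
        5 gray
          6 gray
          6 black
        5 black
        1→6: 6 black — skip
      1 black
    3 black
    2 gray
      7 gray
        7→5: 5 black — skip
      7 black
      8 gray
        8→4: 4 is gray → back edge
Back edge closes the cycle 4 → 0 → 2 → 8 → 4; its vertices are {0, 2, 4, 8}.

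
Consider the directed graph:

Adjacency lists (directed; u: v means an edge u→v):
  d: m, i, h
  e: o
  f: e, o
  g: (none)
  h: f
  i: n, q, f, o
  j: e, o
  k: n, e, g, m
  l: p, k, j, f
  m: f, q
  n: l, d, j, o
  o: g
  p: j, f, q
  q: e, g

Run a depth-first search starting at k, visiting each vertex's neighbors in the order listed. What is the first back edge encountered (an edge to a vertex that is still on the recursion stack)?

l→k

DFS from k (visiting each vertex's neighbors in the order listed); mark gray on enter, black on exit:
k gray
  n gray
    l gray
      p gray
        j gray
          e gray
            o gray
              g gray
              g black
            o black
          e black
          j→o: o black — skip
        j black
        f gray
          f→e: e black — skip
          f→o: o black — skip
        f black
        q gray
          q→e: e black — skip
          q→g: g black — skip
        q black
      p black
      l→k: k is gray → back edge
First back edge: l → k.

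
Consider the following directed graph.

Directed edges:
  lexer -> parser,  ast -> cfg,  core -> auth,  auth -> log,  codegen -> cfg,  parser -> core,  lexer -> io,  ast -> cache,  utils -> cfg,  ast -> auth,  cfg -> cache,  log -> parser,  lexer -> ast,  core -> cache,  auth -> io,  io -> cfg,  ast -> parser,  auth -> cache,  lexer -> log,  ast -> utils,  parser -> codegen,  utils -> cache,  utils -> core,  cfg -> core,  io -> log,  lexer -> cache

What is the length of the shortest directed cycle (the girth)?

4

For each vertex v, BFS finds the shortest path from v back to v.
The shortest such closed walk is parser → core → auth → log → parser, length 4.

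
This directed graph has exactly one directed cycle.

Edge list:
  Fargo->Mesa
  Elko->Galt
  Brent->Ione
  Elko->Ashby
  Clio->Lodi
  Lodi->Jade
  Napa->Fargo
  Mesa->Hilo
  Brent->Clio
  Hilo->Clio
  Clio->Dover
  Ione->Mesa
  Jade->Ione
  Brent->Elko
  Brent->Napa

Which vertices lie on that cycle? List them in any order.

Clio, Hilo, Ione, Jade, Lodi, Mesa

DFS with gray/black marking from Clio:
Clio gray
  Dover gray
  Dover black
  Lodi gray
    Jade gray
      Ione gray
        Mesa gray
          Hilo gray
            Hilo→Clio: Clio is gray → back edge
Back edge closes the cycle Clio → Lodi → Jade → Ione → Mesa → Hilo → Clio; its vertices are {Clio, Hilo, Ione, Jade, Lodi, Mesa}.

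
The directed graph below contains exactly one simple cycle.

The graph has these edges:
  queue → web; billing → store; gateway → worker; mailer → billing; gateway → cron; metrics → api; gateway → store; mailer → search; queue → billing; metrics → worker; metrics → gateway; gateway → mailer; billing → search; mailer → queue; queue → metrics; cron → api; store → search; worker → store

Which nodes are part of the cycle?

queue, mailer, gateway, metrics

DFS with gray/black marking from queue:
queue gray
  billing gray
    search gray
    search black
    store gray
      store→search: search black — skip
    store black
  billing black
  metrics gray
    worker gray
      worker→store: store black — skip
    worker black
    gateway gray
      cron gray
        api gray
        api black
      cron black
      gateway→worker: worker black — skip
      mailer gray
        mailer→billing: billing black — skip
        mailer→search: search black — skip
        mailer→queue: queue is gray → back edge
Back edge closes the cycle queue → metrics → gateway → mailer → queue; its vertices are {queue, mailer, gateway, metrics}.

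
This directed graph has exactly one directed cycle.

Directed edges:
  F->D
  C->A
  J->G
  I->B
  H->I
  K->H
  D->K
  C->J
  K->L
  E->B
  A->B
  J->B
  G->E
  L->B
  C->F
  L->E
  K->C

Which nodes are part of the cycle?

DFS with gray/black marking from K:
K gray
  H gray
    I gray
      B gray
      B black
    I black
  H black
  L gray
    L→B: B black — skip
    E gray
      E→B: B black — skip
    E black
  L black
  C gray
    J gray
      J→B: B black — skip
      G gray
        G→E: E black — skip
      G black
    J black
    A gray
      A→B: B black — skip
    A black
    F gray
      D gray
        D→K: K is gray → back edge
Back edge closes the cycle K → C → F → D → K; its vertices are {C, D, F, K}.

C, D, F, K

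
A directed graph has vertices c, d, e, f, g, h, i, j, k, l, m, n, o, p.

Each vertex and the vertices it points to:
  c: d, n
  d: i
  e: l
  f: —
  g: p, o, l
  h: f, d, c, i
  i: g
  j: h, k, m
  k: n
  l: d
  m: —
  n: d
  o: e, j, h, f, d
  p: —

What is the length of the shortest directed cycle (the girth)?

For each vertex v, BFS finds the shortest path from v back to v.
The shortest such closed walk is o → d → i → g → o, length 4.

4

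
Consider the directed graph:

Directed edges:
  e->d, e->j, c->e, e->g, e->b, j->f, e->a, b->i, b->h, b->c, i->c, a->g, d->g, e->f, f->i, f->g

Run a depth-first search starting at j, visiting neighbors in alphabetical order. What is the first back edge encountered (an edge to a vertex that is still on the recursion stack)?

b→c

DFS from j (visiting neighbors in alphabetical order); mark gray on enter, black on exit:
j gray
  f gray
    g gray
    g black
    i gray
      c gray
        e gray
          a gray
            a→g: g black — skip
          a black
          b gray
            b→c: c is gray → back edge
First back edge: b → c.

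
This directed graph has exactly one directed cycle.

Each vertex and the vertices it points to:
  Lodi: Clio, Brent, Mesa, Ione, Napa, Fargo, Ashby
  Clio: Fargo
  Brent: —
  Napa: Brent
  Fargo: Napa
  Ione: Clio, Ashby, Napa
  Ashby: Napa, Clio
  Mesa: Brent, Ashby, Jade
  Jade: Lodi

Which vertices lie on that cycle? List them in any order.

DFS with gray/black marking from Jade:
Jade gray
  Lodi gray
    Clio gray
      Fargo gray
        Napa gray
          Brent gray
          Brent black
        Napa black
      Fargo black
    Clio black
    Lodi→Brent: Brent black — skip
    Mesa gray
      Mesa→Brent: Brent black — skip
      Ashby gray
        Ashby→Napa: Napa black — skip
        Ashby→Clio: Clio black — skip
      Ashby black
      Mesa→Jade: Jade is gray → back edge
Back edge closes the cycle Jade → Lodi → Mesa → Jade; its vertices are {Jade, Lodi, Mesa}.

Jade, Lodi, Mesa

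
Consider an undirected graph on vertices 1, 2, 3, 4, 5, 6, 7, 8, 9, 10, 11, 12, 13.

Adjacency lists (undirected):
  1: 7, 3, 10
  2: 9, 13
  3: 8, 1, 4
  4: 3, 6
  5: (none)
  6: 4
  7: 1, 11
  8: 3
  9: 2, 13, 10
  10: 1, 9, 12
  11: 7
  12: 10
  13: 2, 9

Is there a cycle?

DFS, tracking each vertex's parent; an edge to a visited non-parent vertex closes a cycle.
Start from 12:
visit 12 (parent –)
  visit 10 (parent 12)
    visit 1 (parent 10)
      visit 7 (parent 1)
        7–1: parent, skip
        visit 11 (parent 7)
          11–7: parent, skip
      visit 3 (parent 1)
        visit 8 (parent 3)
          8–3: parent, skip
        3–1: parent, skip
        visit 4 (parent 3)
          4–3: parent, skip
          visit 6 (parent 4)
            6–4: parent, skip
      1–10: parent, skip
    visit 9 (parent 10)
      visit 2 (parent 9)
        2–9: parent, skip
        visit 13 (parent 2)
          13–2: parent, skip
          13–9: 9 visited and ≠ parent → cycle
Cycle: 9 – 2 – 13 – 9.

Yes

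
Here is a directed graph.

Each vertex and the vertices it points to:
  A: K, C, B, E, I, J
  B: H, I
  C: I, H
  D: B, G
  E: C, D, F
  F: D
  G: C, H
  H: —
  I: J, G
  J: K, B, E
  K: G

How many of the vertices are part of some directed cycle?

9

A vertex is on a directed cycle iff it belongs to a strongly connected component of size ≥ 2 (or has a self-loop).
The vertices on cycles are {B, C, D, E, F, G, I, J, K} — 9 in total.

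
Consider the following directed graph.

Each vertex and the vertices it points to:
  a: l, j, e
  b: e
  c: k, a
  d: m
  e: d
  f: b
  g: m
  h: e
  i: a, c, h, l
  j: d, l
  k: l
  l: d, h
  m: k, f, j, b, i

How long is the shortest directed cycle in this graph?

For each vertex v, BFS finds the shortest path from v back to v.
The shortest such closed walk is m → j → d → m, length 3.

3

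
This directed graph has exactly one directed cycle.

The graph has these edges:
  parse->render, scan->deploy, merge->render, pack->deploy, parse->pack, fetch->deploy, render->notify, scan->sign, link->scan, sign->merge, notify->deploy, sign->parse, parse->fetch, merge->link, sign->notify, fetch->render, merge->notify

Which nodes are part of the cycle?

link, scan, sign, merge

DFS with gray/black marking from sign:
sign gray
  notify gray
    deploy gray
    deploy black
  notify black
  parse gray
    pack gray
      pack→deploy: deploy black — skip
    pack black
    render gray
      render→notify: notify black — skip
    render black
    fetch gray
      fetch→render: render black — skip
      fetch→deploy: deploy black — skip
    fetch black
  parse black
  merge gray
    merge→notify: notify black — skip
    merge→render: render black — skip
    link gray
      scan gray
        scan→sign: sign is gray → back edge
Back edge closes the cycle sign → merge → link → scan → sign; its vertices are {link, scan, sign, merge}.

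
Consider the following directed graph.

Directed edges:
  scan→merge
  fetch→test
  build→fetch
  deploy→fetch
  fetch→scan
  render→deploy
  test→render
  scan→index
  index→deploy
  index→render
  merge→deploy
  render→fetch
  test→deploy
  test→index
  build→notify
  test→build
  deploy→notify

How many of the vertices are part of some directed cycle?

8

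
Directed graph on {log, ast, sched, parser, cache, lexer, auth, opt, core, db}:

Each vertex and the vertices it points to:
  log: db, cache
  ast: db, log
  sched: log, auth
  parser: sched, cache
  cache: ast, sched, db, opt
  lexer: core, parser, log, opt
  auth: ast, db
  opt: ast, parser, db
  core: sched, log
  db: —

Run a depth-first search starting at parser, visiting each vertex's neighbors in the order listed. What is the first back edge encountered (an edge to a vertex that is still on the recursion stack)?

DFS from parser (visiting each vertex's neighbors in the order listed); mark gray on enter, black on exit:
parser gray
  sched gray
    log gray
      db gray
      db black
      cache gray
        ast gray
          ast→db: db black — skip
          ast→log: log is gray → back edge
First back edge: ast → log.

ast→log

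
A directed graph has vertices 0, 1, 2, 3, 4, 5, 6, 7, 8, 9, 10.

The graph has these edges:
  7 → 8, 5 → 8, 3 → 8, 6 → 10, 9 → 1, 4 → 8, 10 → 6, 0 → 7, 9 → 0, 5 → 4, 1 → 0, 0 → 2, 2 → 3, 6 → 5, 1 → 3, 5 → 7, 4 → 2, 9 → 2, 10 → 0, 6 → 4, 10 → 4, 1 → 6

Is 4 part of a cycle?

No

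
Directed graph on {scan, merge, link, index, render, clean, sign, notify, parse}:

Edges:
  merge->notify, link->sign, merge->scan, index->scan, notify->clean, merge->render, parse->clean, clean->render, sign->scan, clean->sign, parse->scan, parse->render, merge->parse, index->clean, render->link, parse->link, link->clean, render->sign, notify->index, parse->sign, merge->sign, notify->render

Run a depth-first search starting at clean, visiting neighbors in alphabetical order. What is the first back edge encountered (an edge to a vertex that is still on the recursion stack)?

DFS from clean (visiting neighbors in alphabetical order); mark gray on enter, black on exit:
clean gray
  render gray
    link gray
      link→clean: clean is gray → back edge
First back edge: link → clean.

link→clean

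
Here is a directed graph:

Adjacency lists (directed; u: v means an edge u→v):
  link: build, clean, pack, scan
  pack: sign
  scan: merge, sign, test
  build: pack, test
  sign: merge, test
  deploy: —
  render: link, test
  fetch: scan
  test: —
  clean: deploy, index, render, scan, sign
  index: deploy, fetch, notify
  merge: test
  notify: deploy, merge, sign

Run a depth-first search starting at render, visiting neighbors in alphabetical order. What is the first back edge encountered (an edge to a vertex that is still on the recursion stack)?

clean->render

DFS from render (visiting neighbors in alphabetical order); mark gray on enter, black on exit:
render gray
  link gray
    build gray
      pack gray
        sign gray
          merge gray
            test gray
            test black
          merge black
          sign→test: test black — skip
        sign black
      pack black
      build→test: test black — skip
    build black
    clean gray
      deploy gray
      deploy black
      index gray
        index→deploy: deploy black — skip
        fetch gray
          scan gray
            scan→merge: merge black — skip
            scan→sign: sign black — skip
            scan→test: test black — skip
          scan black
        fetch black
        notify gray
          notify→deploy: deploy black — skip
          notify→merge: merge black — skip
          notify→sign: sign black — skip
        notify black
      index black
      clean→render: render is gray → back edge
First back edge: clean → render.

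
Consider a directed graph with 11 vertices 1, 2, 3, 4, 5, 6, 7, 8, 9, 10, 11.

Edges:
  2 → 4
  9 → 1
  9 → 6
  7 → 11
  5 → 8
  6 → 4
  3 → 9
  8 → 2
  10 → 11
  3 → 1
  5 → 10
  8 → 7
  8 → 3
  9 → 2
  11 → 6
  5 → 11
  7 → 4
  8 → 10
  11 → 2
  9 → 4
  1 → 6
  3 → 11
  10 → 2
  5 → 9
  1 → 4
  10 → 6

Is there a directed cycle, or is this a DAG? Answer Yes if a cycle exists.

DFS with white/gray/black marking, starting from 7:
7 gray
  4 gray
  4 black
  11 gray
    2 gray
      2→4: 4 black — skip
    2 black
    6 gray
      6→4: 4 black — skip
    6 black
  11 black
7 black
1 gray
  1→6: 6 black — skip
  1→4: 4 black — skip
1 black
3 gray
  3→1: 1 black — skip
  9 gray
    9→2: 2 black — skip
    9→1: 1 black — skip
    9→6: 6 black — skip
    9→4: 4 black — skip
  9 black
  3→11: 11 black — skip
3 black
5 gray
  5→9: 9 black — skip
  8 gray
    8→3: 3 black — skip
    8→7: 7 black — skip
    10 gray
      10→11: 11 black — skip
      10→6: 6 black — skip
      10→2: 2 black — skip
    10 black
    8→2: 2 black — skip
  8 black
  5→10: 10 black — skip
  5→11: 11 black — skip
5 black
Every edge goes to a white or black vertex — no back edge, so the graph is acyclic.

No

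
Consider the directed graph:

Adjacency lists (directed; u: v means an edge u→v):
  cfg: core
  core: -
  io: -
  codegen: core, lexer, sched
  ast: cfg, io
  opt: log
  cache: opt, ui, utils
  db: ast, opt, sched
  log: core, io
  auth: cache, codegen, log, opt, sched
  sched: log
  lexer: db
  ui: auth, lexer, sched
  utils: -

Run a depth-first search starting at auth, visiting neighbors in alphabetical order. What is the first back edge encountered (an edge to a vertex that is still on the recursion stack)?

DFS from auth (visiting neighbors in alphabetical order); mark gray on enter, black on exit:
auth gray
  cache gray
    opt gray
      log gray
        core gray
        core black
        io gray
        io black
      log black
    opt black
    ui gray
      ui→auth: auth is gray → back edge
First back edge: ui → auth.

ui→auth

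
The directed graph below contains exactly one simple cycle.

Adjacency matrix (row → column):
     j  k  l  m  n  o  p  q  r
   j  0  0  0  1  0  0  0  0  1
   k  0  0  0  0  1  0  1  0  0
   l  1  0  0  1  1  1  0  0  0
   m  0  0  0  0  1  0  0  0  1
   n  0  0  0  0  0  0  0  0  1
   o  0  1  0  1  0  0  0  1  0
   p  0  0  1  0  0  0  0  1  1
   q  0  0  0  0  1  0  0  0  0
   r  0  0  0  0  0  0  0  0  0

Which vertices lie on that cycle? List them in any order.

k, l, o, p

DFS with gray/black marking from p:
p gray
  q gray
    n gray
      r gray
      r black
    n black
  q black
  p→r: r black — skip
  l gray
    o gray
      o→q: q black — skip
      k gray
        k→n: n black — skip
        k→p: p is gray → back edge
Back edge closes the cycle p → l → o → k → p; its vertices are {k, l, o, p}.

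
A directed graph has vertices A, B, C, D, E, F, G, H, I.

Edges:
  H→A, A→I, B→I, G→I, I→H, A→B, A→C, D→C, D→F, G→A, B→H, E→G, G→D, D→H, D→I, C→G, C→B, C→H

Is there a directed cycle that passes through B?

B is on a cycle iff B can reach itself via ≥1 edge.
B → H → A → B — yes.

Yes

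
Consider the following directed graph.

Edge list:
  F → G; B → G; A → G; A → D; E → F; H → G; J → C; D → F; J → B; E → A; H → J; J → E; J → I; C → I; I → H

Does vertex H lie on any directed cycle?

Yes

H is on a cycle iff H can reach itself via ≥1 edge.
H → J → I → H — yes.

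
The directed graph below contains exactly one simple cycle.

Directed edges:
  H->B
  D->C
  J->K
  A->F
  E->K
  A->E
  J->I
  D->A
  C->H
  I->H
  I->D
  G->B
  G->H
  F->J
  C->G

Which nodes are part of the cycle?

A, D, F, I, J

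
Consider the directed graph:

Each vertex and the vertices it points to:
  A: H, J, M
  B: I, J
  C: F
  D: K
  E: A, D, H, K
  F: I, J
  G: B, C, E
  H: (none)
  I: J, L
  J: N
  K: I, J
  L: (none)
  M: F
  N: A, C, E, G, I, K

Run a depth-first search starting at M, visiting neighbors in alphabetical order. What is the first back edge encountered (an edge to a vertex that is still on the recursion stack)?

DFS from M (visiting neighbors in alphabetical order); mark gray on enter, black on exit:
M gray
  F gray
    I gray
      J gray
        N gray
          A gray
            H gray
            H black
            A→J: J is gray → back edge
First back edge: A → J.

A->J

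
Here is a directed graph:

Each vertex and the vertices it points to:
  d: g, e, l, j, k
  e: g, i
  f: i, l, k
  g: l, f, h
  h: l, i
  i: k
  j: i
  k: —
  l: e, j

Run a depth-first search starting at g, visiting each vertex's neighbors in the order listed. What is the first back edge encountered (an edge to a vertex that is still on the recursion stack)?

e->g

DFS from g (visiting each vertex's neighbors in the order listed); mark gray on enter, black on exit:
g gray
  l gray
    e gray
      e→g: g is gray → back edge
First back edge: e → g.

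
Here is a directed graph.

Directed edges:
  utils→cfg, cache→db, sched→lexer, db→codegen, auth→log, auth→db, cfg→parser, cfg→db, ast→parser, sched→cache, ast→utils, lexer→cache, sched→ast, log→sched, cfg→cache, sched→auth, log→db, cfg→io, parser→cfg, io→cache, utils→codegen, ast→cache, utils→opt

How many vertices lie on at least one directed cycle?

5

A vertex is on a directed cycle iff it belongs to a strongly connected component of size ≥ 2 (or has a self-loop).
The vertices on cycles are {cfg, log, auth, sched, parser} — 5 in total.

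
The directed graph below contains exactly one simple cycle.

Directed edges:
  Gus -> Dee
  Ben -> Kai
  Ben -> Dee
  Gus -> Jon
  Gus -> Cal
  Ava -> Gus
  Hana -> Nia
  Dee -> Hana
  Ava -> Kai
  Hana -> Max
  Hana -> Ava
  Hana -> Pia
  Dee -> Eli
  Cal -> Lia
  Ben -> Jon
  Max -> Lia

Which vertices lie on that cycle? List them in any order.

Ava, Dee, Gus, Hana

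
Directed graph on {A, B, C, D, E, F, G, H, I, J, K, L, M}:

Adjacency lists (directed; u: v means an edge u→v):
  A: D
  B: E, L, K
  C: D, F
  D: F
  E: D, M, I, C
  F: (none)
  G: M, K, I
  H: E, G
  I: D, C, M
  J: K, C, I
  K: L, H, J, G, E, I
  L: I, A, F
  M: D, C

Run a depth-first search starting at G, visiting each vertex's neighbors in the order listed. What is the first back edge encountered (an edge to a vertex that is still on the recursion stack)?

H->G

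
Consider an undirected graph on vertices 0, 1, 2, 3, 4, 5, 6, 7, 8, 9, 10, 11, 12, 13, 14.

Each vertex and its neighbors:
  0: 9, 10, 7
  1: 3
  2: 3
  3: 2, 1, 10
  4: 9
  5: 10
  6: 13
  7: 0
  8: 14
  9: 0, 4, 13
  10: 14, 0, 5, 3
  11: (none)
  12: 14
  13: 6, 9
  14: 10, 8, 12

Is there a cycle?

No

DFS, tracking each vertex's parent; an edge to a visited non-parent vertex closes a cycle.
Start from 11:
visit 11 (parent –)
visit 0 (parent –)
  visit 9 (parent 0)
    9–0: parent, skip
    visit 4 (parent 9)
      4–9: parent, skip
    visit 13 (parent 9)
      visit 6 (parent 13)
        6–13: parent, skip
      13–9: parent, skip
  visit 10 (parent 0)
    visit 14 (parent 10)
      14–10: parent, skip
      visit 8 (parent 14)
        8–14: parent, skip
      visit 12 (parent 14)
        12–14: parent, skip
    10–0: parent, skip
    visit 5 (parent 10)
      5–10: parent, skip
    visit 3 (parent 10)
      visit 2 (parent 3)
        2–3: parent, skip
      visit 1 (parent 3)
        1–3: parent, skip
      3–10: parent, skip
  visit 7 (parent 0)
    7–0: parent, skip
No non-parent visited neighbor found — the graph is a forest.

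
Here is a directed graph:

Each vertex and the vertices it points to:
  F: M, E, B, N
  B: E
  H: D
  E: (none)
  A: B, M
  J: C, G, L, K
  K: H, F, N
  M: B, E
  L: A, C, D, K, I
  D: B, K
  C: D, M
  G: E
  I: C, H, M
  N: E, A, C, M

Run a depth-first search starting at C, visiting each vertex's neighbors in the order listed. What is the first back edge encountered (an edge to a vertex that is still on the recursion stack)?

H→D

DFS from C (visiting each vertex's neighbors in the order listed); mark gray on enter, black on exit:
C gray
  D gray
    B gray
      E gray
      E black
    B black
    K gray
      H gray
        H→D: D is gray → back edge
First back edge: H → D.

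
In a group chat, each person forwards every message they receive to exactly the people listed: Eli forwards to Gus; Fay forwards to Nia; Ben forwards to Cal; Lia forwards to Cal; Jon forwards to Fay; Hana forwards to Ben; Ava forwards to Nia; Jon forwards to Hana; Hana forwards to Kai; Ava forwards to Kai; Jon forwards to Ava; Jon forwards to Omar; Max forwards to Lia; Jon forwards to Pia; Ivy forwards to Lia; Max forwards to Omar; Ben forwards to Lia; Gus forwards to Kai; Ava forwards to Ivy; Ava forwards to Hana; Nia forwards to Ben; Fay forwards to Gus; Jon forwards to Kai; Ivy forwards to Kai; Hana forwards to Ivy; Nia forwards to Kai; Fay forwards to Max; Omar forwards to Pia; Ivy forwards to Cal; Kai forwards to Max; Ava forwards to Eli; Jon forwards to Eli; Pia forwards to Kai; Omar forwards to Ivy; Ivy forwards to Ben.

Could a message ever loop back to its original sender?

Yes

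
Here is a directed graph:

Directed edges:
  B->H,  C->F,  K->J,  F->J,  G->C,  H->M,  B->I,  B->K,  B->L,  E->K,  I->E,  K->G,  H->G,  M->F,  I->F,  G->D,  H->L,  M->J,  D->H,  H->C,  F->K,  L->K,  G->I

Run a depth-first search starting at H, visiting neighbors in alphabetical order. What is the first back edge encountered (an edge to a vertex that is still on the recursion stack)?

DFS from H (visiting neighbors in alphabetical order); mark gray on enter, black on exit:
H gray
  C gray
    F gray
      J gray
      J black
      K gray
        G gray
          G→C: C is gray → back edge
First back edge: G → C.

G→C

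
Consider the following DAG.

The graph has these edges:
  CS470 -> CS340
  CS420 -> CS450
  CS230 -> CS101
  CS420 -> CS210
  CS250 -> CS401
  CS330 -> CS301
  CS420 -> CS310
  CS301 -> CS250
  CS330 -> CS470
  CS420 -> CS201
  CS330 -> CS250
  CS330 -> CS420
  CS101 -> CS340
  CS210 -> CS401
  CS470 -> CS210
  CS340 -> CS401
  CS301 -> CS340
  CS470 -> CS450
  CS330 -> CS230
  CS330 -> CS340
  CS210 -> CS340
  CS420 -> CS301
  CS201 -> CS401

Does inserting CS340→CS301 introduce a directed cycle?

Adding CS340→CS301 creates a cycle iff CS301 can already reach CS340.
Path from CS301: CS301 → CS340.
So CS301 → … → CS340 → CS301 is a cycle.

Yes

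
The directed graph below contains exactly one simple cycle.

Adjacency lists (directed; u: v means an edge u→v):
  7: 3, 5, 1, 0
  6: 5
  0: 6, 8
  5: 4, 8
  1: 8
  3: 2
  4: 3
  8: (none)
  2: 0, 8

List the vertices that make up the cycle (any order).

0, 2, 3, 4, 5, 6

DFS with gray/black marking from 0:
0 gray
  6 gray
    5 gray
      4 gray
        3 gray
          2 gray
            2→0: 0 is gray → back edge
Back edge closes the cycle 0 → 6 → 5 → 4 → 3 → 2 → 0; its vertices are {0, 2, 3, 4, 5, 6}.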